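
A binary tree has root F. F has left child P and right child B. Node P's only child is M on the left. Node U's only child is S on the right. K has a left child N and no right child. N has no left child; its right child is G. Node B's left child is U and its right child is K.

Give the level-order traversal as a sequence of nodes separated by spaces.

F P B M U K S N G

Level-order visits nodes level by level from the root, left to right within each level.
Level 0: F
Level 1: P, B
Level 2: M, U, K
Level 3: S, N
Level 4: G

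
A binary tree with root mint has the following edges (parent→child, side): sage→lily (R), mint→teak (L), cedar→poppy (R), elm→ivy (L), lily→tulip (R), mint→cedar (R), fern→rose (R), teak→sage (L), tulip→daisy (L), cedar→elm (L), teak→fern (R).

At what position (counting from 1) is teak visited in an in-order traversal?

In-order visits the left subtree, then the node, then the right subtree.
At mint: go left to teak.
  At teak: go left to sage.
    At sage: no left child.
    Visit sage.
    At sage: go right to lily.
      At lily: no left child.
      Visit lily.
      At lily: go right to tulip.
        At tulip: go left to daisy.
          daisy is a leaf — visit daisy.
        Visit tulip.
        At tulip: no right child.
  Visit teak.
  At teak: go right to fern.
    At fern: no left child.
    Visit fern.
    At fern: go right to rose.
      rose is a leaf — visit rose.
Visit mint.
At mint: go right to cedar.
  At cedar: go left to elm.
    At elm: go left to ivy.
      ivy is a leaf — visit ivy.
    Visit elm.
    At elm: no right child.
  Visit cedar.
  At cedar: go right to poppy.
    poppy is a leaf — visit poppy.
Full in-order sequence: sage, lily, daisy, tulip, teak, fern, rose, mint, ivy, elm, cedar, poppy.

5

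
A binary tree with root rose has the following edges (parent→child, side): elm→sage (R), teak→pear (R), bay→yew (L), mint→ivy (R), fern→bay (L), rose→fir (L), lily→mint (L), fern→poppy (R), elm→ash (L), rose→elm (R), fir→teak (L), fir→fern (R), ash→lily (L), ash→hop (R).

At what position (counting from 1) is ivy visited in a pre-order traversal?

Pre-order visits the node, then its left subtree, then its right subtree.
Visit rose.
At rose: go left to fir.
  Visit fir.
  At fir: go left to teak.
    Visit teak.
    At teak: no left child.
    At teak: go right to pear.
      pear is a leaf — visit pear.
  At fir: go right to fern.
    Visit fern.
    At fern: go left to bay.
      Visit bay.
      At bay: go left to yew.
        yew is a leaf — visit yew.
      At bay: no right child.
    At fern: go right to poppy.
      poppy is a leaf — visit poppy.
At rose: go right to elm.
  Visit elm.
  At elm: go left to ash.
    Visit ash.
    At ash: go left to lily.
      Visit lily.
      At lily: go left to mint.
        Visit mint.
        At mint: no left child.
        At mint: go right to ivy.
          ivy is a leaf — visit ivy.
      At lily: no right child.
    At ash: go right to hop.
      hop is a leaf — visit hop.
  At elm: go right to sage.
    sage is a leaf — visit sage.
Full pre-order sequence: rose, fir, teak, pear, fern, bay, yew, poppy, elm, ash, lily, mint, ivy, hop, sage.

13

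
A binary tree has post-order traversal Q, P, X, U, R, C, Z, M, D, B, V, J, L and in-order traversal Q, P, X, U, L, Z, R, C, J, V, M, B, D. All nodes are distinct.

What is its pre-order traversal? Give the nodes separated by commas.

The last element of post-order is the root; it splits in-order into left and right subtrees.
Root L: left subtree has 4 nodes {Q, P, X, U}, right has 8 {Z, R, C, J, V, M, B, D}.
  Root U: left subtree has 3 nodes {Q, P, X}, right has 0 { }.
    Root X: left subtree has 2 nodes {Q, P}, right has 0 { }.
      Root P: left subtree has 1 node {Q}, right has 0 { }.
  Root J: left subtree has 3 nodes {Z, R, C}, right has 4 {V, M, B, D}.
    Root Z: left subtree has 0 nodes { }, right has 2 {R, C}.
      Root C: left subtree has 1 node {R}, right has 0 { }.
    Root V: left subtree has 0 nodes { }, right has 3 {M, B, D}.
      Root B: left subtree has 1 node {M}, right has 1 {D}.

L, U, X, P, Q, J, Z, C, R, V, B, M, D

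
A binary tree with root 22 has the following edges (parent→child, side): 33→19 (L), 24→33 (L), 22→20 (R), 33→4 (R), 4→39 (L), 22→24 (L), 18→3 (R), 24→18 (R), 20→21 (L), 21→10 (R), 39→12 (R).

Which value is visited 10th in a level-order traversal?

Level-order visits nodes level by level from the root, left to right within each level.
Level 0: 22
Level 1: 24, 20
Level 2: 33, 18, 21
Level 3: 19, 4, 3, 10
Level 4: 39
Level 5: 12
Full level-order sequence: 22, 24, 20, 33, 18, 21, 19, 4, 3, 10, 39, 12.

10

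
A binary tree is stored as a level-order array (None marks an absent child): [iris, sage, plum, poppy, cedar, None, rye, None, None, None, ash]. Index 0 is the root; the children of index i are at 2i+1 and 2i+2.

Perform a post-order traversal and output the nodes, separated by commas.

Post-order visits the left subtree, then the right subtree, then the node.
At iris: go left to sage.
  At sage: go left to poppy.
    poppy is a leaf — visit poppy.
  At sage: go right to cedar.
    At cedar: no left child.
    At cedar: go right to ash.
      ash is a leaf — visit ash.
    Visit cedar.
  Visit sage.
At iris: go right to plum.
  At plum: no left child.
  At plum: go right to rye.
    rye is a leaf — visit rye.
  Visit plum.
Visit iris.

poppy, ash, cedar, sage, rye, plum, iris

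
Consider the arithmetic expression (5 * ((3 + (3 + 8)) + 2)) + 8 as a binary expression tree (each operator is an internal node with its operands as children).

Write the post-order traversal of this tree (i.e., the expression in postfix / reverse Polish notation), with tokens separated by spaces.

5 3 3 8 + + 2 + * 8 +

Post-order on an expression tree gives postfix notation: for each operator, emit left operand, right operand, then the operator.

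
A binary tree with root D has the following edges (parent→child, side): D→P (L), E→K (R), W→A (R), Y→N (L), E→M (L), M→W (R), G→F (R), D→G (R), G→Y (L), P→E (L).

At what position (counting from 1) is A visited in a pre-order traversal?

6

Pre-order visits the node, then its left subtree, then its right subtree.
Visit D.
At D: go left to P.
  Visit P.
  At P: go left to E.
    Visit E.
    At E: go left to M.
      Visit M.
      At M: no left child.
      At M: go right to W.
        Visit W.
        At W: no left child.
        At W: go right to A.
          A is a leaf — visit A.
    At E: go right to K.
      K is a leaf — visit K.
  At P: no right child.
At D: go right to G.
  Visit G.
  At G: go left to Y.
    Visit Y.
    At Y: go left to N.
      N is a leaf — visit N.
    At Y: no right child.
  At G: go right to F.
    F is a leaf — visit F.
Full pre-order sequence: D, P, E, M, W, A, K, G, Y, N, F.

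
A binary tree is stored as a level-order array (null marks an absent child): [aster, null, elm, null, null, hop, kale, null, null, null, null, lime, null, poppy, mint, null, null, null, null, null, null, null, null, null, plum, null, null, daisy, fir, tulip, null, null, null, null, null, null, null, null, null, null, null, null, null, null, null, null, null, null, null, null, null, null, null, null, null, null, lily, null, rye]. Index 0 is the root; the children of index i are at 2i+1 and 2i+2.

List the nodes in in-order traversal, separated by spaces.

aster lime plum hop elm daisy lily poppy fir rye kale tulip mint

In-order visits the left subtree, then the node, then the right subtree.
At aster: no left child.
Visit aster.
At aster: go right to elm.
  At elm: go left to hop.
    At hop: go left to lime.
      At lime: no left child.
      Visit lime.
      At lime: go right to plum.
        plum is a leaf — visit plum.
    Visit hop.
    At hop: no right child.
  Visit elm.
  At elm: go right to kale.
    At kale: go left to poppy.
      At poppy: go left to daisy.
        At daisy: no left child.
        Visit daisy.
        At daisy: go right to lily.
          lily is a leaf — visit lily.
      Visit poppy.
      At poppy: go right to fir.
        At fir: no left child.
        Visit fir.
        At fir: go right to rye.
          rye is a leaf — visit rye.
    Visit kale.
    At kale: go right to mint.
      At mint: go left to tulip.
        tulip is a leaf — visit tulip.
      Visit mint.
      At mint: no right child.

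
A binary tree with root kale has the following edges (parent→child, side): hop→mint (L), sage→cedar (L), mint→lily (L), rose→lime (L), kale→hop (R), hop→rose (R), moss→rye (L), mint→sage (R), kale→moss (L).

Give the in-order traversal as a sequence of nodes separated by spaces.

rye moss kale lily mint cedar sage hop lime rose

In-order visits the left subtree, then the node, then the right subtree.
At kale: go left to moss.
  At moss: go left to rye.
    rye is a leaf — visit rye.
  Visit moss.
  At moss: no right child.
Visit kale.
At kale: go right to hop.
  At hop: go left to mint.
    At mint: go left to lily.
      lily is a leaf — visit lily.
    Visit mint.
    At mint: go right to sage.
      At sage: go left to cedar.
        cedar is a leaf — visit cedar.
      Visit sage.
      At sage: no right child.
  Visit hop.
  At hop: go right to rose.
    At rose: go left to lime.
      lime is a leaf — visit lime.
    Visit rose.
    At rose: no right child.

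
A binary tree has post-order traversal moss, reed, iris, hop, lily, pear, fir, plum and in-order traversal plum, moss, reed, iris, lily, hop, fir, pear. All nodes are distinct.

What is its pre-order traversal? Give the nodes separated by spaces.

The last element of post-order is the root; it splits in-order into left and right subtrees.
Root plum: left subtree has 0 nodes { }, right has 7 {moss, reed, iris, lily, hop, fir, pear}.
  Root fir: left subtree has 5 nodes {moss, reed, iris, lily, hop}, right has 1 {pear}.
    Root lily: left subtree has 3 nodes {moss, reed, iris}, right has 1 {hop}.
      Root iris: left subtree has 2 nodes {moss, reed}, right has 0 { }.
        Root reed: left subtree has 1 node {moss}, right has 0 { }.

plum fir lily iris reed moss hop pear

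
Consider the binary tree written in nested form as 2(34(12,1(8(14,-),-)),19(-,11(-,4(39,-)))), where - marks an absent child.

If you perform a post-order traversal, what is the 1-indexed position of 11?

8

Post-order visits the left subtree, then the right subtree, then the node.
At 2: go left to 34.
  At 34: go left to 12.
    12 is a leaf — visit 12.
  At 34: go right to 1.
    At 1: go left to 8.
      At 8: go left to 14.
        14 is a leaf — visit 14.
      At 8: no right child.
      Visit 8.
    At 1: no right child.
    Visit 1.
  Visit 34.
At 2: go right to 19.
  At 19: no left child.
  At 19: go right to 11.
    At 11: no left child.
    At 11: go right to 4.
      At 4: go left to 39.
        39 is a leaf — visit 39.
      At 4: no right child.
      Visit 4.
    Visit 11.
  Visit 19.
Visit 2.
Full post-order sequence: 12, 14, 8, 1, 34, 39, 4, 11, 19, 2.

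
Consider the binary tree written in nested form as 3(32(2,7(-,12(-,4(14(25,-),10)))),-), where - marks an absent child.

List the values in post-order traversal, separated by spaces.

2 25 14 10 4 12 7 32 3

Post-order visits the left subtree, then the right subtree, then the node.
At 3: go left to 32.
  At 32: go left to 2.
    2 is a leaf — visit 2.
  At 32: go right to 7.
    At 7: no left child.
    At 7: go right to 12.
      At 12: no left child.
      At 12: go right to 4.
        At 4: go left to 14.
          At 14: go left to 25.
            25 is a leaf — visit 25.
          At 14: no right child.
          Visit 14.
        At 4: go right to 10.
          10 is a leaf — visit 10.
        Visit 4.
      Visit 12.
    Visit 7.
  Visit 32.
At 3: no right child.
Visit 3.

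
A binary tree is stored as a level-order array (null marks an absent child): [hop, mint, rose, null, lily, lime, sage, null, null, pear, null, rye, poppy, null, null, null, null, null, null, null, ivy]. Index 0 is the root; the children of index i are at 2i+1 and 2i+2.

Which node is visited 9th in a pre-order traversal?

poppy

Pre-order visits the node, then its left subtree, then its right subtree.
Visit hop.
At hop: go left to mint.
  Visit mint.
  At mint: no left child.
  At mint: go right to lily.
    Visit lily.
    At lily: go left to pear.
      Visit pear.
      At pear: no left child.
      At pear: go right to ivy.
        ivy is a leaf — visit ivy.
    At lily: no right child.
At hop: go right to rose.
  Visit rose.
  At rose: go left to lime.
    Visit lime.
    At lime: go left to rye.
      rye is a leaf — visit rye.
    At lime: go right to poppy.
      poppy is a leaf — visit poppy.
  At rose: go right to sage.
    sage is a leaf — visit sage.
Full pre-order sequence: hop, mint, lily, pear, ivy, rose, lime, rye, poppy, sage.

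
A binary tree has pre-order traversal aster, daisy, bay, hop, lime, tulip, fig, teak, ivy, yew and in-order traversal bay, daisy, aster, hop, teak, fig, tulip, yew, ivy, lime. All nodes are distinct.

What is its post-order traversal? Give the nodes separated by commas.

bay, daisy, teak, fig, yew, ivy, tulip, lime, hop, aster

The first element of pre-order is the root; it splits in-order into left and right subtrees.
Root aster: left subtree has 2 nodes {bay, daisy}, right has 7 {hop, teak, fig, tulip, yew, ivy, lime}.
  Root daisy: left subtree has 1 node {bay}, right has 0 { }.
  Root hop: left subtree has 0 nodes { }, right has 6 {teak, fig, tulip, yew, ivy, lime}.
    Root lime: left subtree has 5 nodes {teak, fig, tulip, yew, ivy}, right has 0 { }.
      Root tulip: left subtree has 2 nodes {teak, fig}, right has 2 {yew, ivy}.
        Root fig: left subtree has 1 node {teak}, right has 0 { }.
        Root ivy: left subtree has 1 node {yew}, right has 0 { }.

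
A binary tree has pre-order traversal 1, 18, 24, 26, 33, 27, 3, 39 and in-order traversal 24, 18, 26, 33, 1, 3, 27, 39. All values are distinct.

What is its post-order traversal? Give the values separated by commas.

24, 33, 26, 18, 3, 39, 27, 1

The first element of pre-order is the root; it splits in-order into left and right subtrees.
Root 1: left subtree has 4 nodes {24, 18, 26, 33}, right has 3 {3, 27, 39}.
  Root 18: left subtree has 1 node {24}, right has 2 {26, 33}.
    Root 26: left subtree has 0 nodes { }, right has 1 {33}.
  Root 27: left subtree has 1 node {3}, right has 1 {39}.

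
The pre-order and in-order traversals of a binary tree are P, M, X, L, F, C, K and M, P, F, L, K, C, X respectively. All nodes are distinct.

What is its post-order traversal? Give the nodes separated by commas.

The first element of pre-order is the root; it splits in-order into left and right subtrees.
Root P: left subtree has 1 node {M}, right has 5 {F, L, K, C, X}.
  Root X: left subtree has 4 nodes {F, L, K, C}, right has 0 { }.
    Root L: left subtree has 1 node {F}, right has 2 {K, C}.
      Root C: left subtree has 1 node {K}, right has 0 { }.

M, F, K, C, L, X, P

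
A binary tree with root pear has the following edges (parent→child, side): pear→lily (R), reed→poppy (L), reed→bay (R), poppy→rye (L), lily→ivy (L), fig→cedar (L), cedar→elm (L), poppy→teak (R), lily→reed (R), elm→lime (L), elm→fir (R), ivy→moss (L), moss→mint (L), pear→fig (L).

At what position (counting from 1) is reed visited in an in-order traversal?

In-order visits the left subtree, then the node, then the right subtree.
At pear: go left to fig.
  At fig: go left to cedar.
    At cedar: go left to elm.
      At elm: go left to lime.
        lime is a leaf — visit lime.
      Visit elm.
      At elm: go right to fir.
        fir is a leaf — visit fir.
    Visit cedar.
    At cedar: no right child.
  Visit fig.
  At fig: no right child.
Visit pear.
At pear: go right to lily.
  At lily: go left to ivy.
    At ivy: go left to moss.
      At moss: go left to mint.
        mint is a leaf — visit mint.
      Visit moss.
      At moss: no right child.
    Visit ivy.
    At ivy: no right child.
  Visit lily.
  At lily: go right to reed.
    At reed: go left to poppy.
      At poppy: go left to rye.
        rye is a leaf — visit rye.
      Visit poppy.
      At poppy: go right to teak.
        teak is a leaf — visit teak.
    Visit reed.
    At reed: go right to bay.
      bay is a leaf — visit bay.
Full in-order sequence: lime, elm, fir, cedar, fig, pear, mint, moss, ivy, lily, rye, poppy, teak, reed, bay.

14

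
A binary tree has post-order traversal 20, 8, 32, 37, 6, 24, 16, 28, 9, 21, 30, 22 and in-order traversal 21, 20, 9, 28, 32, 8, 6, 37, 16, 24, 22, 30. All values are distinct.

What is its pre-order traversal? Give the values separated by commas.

22, 21, 9, 20, 28, 16, 6, 32, 8, 37, 24, 30

The last element of post-order is the root; it splits in-order into left and right subtrees.
Root 22: left subtree has 10 nodes {21, 20, 9, 28, 32, 8, 6, 37, 16, 24}, right has 1 {30}.
  Root 21: left subtree has 0 nodes { }, right has 9 {20, 9, 28, 32, 8, 6, 37, 16, 24}.
    Root 9: left subtree has 1 node {20}, right has 7 {28, 32, 8, 6, 37, 16, 24}.
      Root 28: left subtree has 0 nodes { }, right has 6 {32, 8, 6, 37, 16, 24}.
        Root 16: left subtree has 4 nodes {32, 8, 6, 37}, right has 1 {24}.
          Root 6: left subtree has 2 nodes {32, 8}, right has 1 {37}.
            Root 32: left subtree has 0 nodes { }, right has 1 {8}.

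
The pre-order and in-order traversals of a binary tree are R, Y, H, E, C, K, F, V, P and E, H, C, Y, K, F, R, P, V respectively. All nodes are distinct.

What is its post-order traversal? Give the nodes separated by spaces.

The first element of pre-order is the root; it splits in-order into left and right subtrees.
Root R: left subtree has 6 nodes {E, H, C, Y, K, F}, right has 2 {P, V}.
  Root Y: left subtree has 3 nodes {E, H, C}, right has 2 {K, F}.
    Root H: left subtree has 1 node {E}, right has 1 {C}.
    Root K: left subtree has 0 nodes { }, right has 1 {F}.
  Root V: left subtree has 1 node {P}, right has 0 { }.

E C H F K Y P V R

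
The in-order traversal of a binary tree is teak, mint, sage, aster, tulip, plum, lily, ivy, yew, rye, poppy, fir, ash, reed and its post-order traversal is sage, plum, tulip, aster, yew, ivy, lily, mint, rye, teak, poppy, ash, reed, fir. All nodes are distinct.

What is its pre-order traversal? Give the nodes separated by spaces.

fir poppy teak rye mint lily aster sage tulip plum ivy yew reed ash

The last element of post-order is the root; it splits in-order into left and right subtrees.
Root fir: left subtree has 11 nodes {teak, mint, sage, aster, tulip, plum, lily, ivy, yew, rye, poppy}, right has 2 {ash, reed}.
  Root poppy: left subtree has 10 nodes {teak, mint, sage, aster, tulip, plum, lily, ivy, yew, rye}, right has 0 { }.
    Root teak: left subtree has 0 nodes { }, right has 9 {mint, sage, aster, tulip, plum, lily, ivy, yew, rye}.
      Root rye: left subtree has 8 nodes {mint, sage, aster, tulip, plum, lily, ivy, yew}, right has 0 { }.
        Root mint: left subtree has 0 nodes { }, right has 7 {sage, aster, tulip, plum, lily, ivy, yew}.
          Root lily: left subtree has 4 nodes {sage, aster, tulip, plum}, right has 2 {ivy, yew}.
            Root aster: left subtree has 1 node {sage}, right has 2 {tulip, plum}.
              Root tulip: left subtree has 0 nodes { }, right has 1 {plum}.
            Root ivy: left subtree has 0 nodes { }, right has 1 {yew}.
  Root reed: left subtree has 1 node {ash}, right has 0 { }.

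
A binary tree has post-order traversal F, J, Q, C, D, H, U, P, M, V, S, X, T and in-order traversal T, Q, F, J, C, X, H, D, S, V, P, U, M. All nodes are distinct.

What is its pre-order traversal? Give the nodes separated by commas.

The last element of post-order is the root; it splits in-order into left and right subtrees.
Root T: left subtree has 0 nodes { }, right has 12 {Q, F, J, C, X, H, D, S, V, P, U, M}.
  Root X: left subtree has 4 nodes {Q, F, J, C}, right has 7 {H, D, S, V, P, U, M}.
    Root C: left subtree has 3 nodes {Q, F, J}, right has 0 { }.
      Root Q: left subtree has 0 nodes { }, right has 2 {F, J}.
        Root J: left subtree has 1 node {F}, right has 0 { }.
    Root S: left subtree has 2 nodes {H, D}, right has 4 {V, P, U, M}.
      Root H: left subtree has 0 nodes { }, right has 1 {D}.
      Root V: left subtree has 0 nodes { }, right has 3 {P, U, M}.
        Root M: left subtree has 2 nodes {P, U}, right has 0 { }.
          Root P: left subtree has 0 nodes { }, right has 1 {U}.

T, X, C, Q, J, F, S, H, D, V, M, P, U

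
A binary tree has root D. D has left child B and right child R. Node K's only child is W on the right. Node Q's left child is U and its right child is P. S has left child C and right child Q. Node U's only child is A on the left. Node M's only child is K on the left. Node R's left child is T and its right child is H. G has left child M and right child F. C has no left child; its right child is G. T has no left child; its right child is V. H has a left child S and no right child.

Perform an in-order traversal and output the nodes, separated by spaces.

In-order visits the left subtree, then the node, then the right subtree.
At D: go left to B.
  B is a leaf — visit B.
Visit D.
At D: go right to R.
  At R: go left to T.
    At T: no left child.
    Visit T.
    At T: go right to V.
      V is a leaf — visit V.
  Visit R.
  At R: go right to H.
    At H: go left to S.
      At S: go left to C.
        At C: no left child.
        Visit C.
        At C: go right to G.
          At G: go left to M.
            At M: go left to K.
              At K: no left child.
              Visit K.
              At K: go right to W.
                W is a leaf — visit W.
            Visit M.
            At M: no right child.
          Visit G.
          At G: go right to F.
            F is a leaf — visit F.
      Visit S.
      At S: go right to Q.
        At Q: go left to U.
          At U: go left to A.
            A is a leaf — visit A.
          Visit U.
          At U: no right child.
        Visit Q.
        At Q: go right to P.
          P is a leaf — visit P.
    Visit H.
    At H: no right child.

B D T V R C K W M G F S A U Q P H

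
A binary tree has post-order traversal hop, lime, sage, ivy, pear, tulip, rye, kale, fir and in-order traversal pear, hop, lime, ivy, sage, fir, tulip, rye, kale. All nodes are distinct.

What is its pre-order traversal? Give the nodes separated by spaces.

The last element of post-order is the root; it splits in-order into left and right subtrees.
Root fir: left subtree has 5 nodes {pear, hop, lime, ivy, sage}, right has 3 {tulip, rye, kale}.
  Root pear: left subtree has 0 nodes { }, right has 4 {hop, lime, ivy, sage}.
    Root ivy: left subtree has 2 nodes {hop, lime}, right has 1 {sage}.
      Root lime: left subtree has 1 node {hop}, right has 0 { }.
  Root kale: left subtree has 2 nodes {tulip, rye}, right has 0 { }.
    Root rye: left subtree has 1 node {tulip}, right has 0 { }.

fir pear ivy lime hop sage kale rye tulip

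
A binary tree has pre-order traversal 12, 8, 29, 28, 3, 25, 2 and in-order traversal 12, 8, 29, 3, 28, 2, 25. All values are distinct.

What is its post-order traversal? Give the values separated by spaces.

3 2 25 28 29 8 12

The first element of pre-order is the root; it splits in-order into left and right subtrees.
Root 12: left subtree has 0 nodes { }, right has 6 {8, 29, 3, 28, 2, 25}.
  Root 8: left subtree has 0 nodes { }, right has 5 {29, 3, 28, 2, 25}.
    Root 29: left subtree has 0 nodes { }, right has 4 {3, 28, 2, 25}.
      Root 28: left subtree has 1 node {3}, right has 2 {2, 25}.
        Root 25: left subtree has 1 node {2}, right has 0 { }.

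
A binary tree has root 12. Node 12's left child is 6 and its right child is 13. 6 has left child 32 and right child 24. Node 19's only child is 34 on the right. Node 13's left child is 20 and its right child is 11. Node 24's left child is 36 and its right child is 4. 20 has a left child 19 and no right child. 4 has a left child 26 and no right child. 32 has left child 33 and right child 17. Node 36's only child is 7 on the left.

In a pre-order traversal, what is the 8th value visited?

7

Pre-order visits the node, then its left subtree, then its right subtree.
Visit 12.
At 12: go left to 6.
  Visit 6.
  At 6: go left to 32.
    Visit 32.
    At 32: go left to 33.
      33 is a leaf — visit 33.
    At 32: go right to 17.
      17 is a leaf — visit 17.
  At 6: go right to 24.
    Visit 24.
    At 24: go left to 36.
      Visit 36.
      At 36: go left to 7.
        7 is a leaf — visit 7.
      At 36: no right child.
    At 24: go right to 4.
      Visit 4.
      At 4: go left to 26.
        26 is a leaf — visit 26.
      At 4: no right child.
At 12: go right to 13.
  Visit 13.
  At 13: go left to 20.
    Visit 20.
    At 20: go left to 19.
      Visit 19.
      At 19: no left child.
      At 19: go right to 34.
        34 is a leaf — visit 34.
    At 20: no right child.
  At 13: go right to 11.
    11 is a leaf — visit 11.
Full pre-order sequence: 12, 6, 32, 33, 17, 24, 36, 7, 4, 26, 13, 20, 19, 34, 11.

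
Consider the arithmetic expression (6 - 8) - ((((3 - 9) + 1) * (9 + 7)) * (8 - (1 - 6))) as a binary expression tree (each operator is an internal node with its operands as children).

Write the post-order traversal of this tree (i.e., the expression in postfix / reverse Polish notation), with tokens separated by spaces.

6 8 - 3 9 - 1 + 9 7 + * 8 1 6 - - * -

Post-order on an expression tree gives postfix notation: for each operator, emit left operand, right operand, then the operator.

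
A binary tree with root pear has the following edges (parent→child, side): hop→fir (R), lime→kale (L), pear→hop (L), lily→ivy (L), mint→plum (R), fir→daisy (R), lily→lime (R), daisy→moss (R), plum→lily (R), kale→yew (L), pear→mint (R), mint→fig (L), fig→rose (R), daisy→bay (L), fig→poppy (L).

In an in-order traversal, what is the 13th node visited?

lily

In-order visits the left subtree, then the node, then the right subtree.
At pear: go left to hop.
  At hop: no left child.
  Visit hop.
  At hop: go right to fir.
    At fir: no left child.
    Visit fir.
    At fir: go right to daisy.
      At daisy: go left to bay.
        bay is a leaf — visit bay.
      Visit daisy.
      At daisy: go right to moss.
        moss is a leaf — visit moss.
Visit pear.
At pear: go right to mint.
  At mint: go left to fig.
    At fig: go left to poppy.
      poppy is a leaf — visit poppy.
    Visit fig.
    At fig: go right to rose.
      rose is a leaf — visit rose.
  Visit mint.
  At mint: go right to plum.
    At plum: no left child.
    Visit plum.
    At plum: go right to lily.
      At lily: go left to ivy.
        ivy is a leaf — visit ivy.
      Visit lily.
      At lily: go right to lime.
        At lime: go left to kale.
          At kale: go left to yew.
            yew is a leaf — visit yew.
          Visit kale.
          At kale: no right child.
        Visit lime.
        At lime: no right child.
Full in-order sequence: hop, fir, bay, daisy, moss, pear, poppy, fig, rose, mint, plum, ivy, lily, yew, kale, lime.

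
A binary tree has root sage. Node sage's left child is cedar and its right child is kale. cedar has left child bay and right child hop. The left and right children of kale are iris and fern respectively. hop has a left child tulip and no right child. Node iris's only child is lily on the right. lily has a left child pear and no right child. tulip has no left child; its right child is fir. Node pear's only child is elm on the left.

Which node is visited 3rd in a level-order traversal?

Level-order visits nodes level by level from the root, left to right within each level.
Level 0: sage
Level 1: cedar, kale
Level 2: bay, hop, iris, fern
Level 3: tulip, lily
Level 4: fir, pear
Level 5: elm
Full level-order sequence: sage, cedar, kale, bay, hop, iris, fern, tulip, lily, fir, pear, elm.

kale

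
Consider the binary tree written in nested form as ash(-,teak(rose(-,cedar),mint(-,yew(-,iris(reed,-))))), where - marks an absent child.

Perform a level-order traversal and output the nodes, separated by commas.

ash, teak, rose, mint, cedar, yew, iris, reed

Level-order visits nodes level by level from the root, left to right within each level.
Level 0: ash
Level 1: teak
Level 2: rose, mint
Level 3: cedar, yew
Level 4: iris
Level 5: reed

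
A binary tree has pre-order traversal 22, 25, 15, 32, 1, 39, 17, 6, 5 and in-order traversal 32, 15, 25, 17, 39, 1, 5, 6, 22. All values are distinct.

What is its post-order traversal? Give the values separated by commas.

The first element of pre-order is the root; it splits in-order into left and right subtrees.
Root 22: left subtree has 8 nodes {32, 15, 25, 17, 39, 1, 5, 6}, right has 0 { }.
  Root 25: left subtree has 2 nodes {32, 15}, right has 5 {17, 39, 1, 5, 6}.
    Root 15: left subtree has 1 node {32}, right has 0 { }.
    Root 1: left subtree has 2 nodes {17, 39}, right has 2 {5, 6}.
      Root 39: left subtree has 1 node {17}, right has 0 { }.
      Root 6: left subtree has 1 node {5}, right has 0 { }.

32, 15, 17, 39, 5, 6, 1, 25, 22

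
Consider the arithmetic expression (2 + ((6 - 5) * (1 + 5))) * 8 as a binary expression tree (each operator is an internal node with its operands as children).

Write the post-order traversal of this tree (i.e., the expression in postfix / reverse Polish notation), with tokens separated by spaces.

Post-order on an expression tree gives postfix notation: for each operator, emit left operand, right operand, then the operator.

2 6 5 - 1 5 + * + 8 *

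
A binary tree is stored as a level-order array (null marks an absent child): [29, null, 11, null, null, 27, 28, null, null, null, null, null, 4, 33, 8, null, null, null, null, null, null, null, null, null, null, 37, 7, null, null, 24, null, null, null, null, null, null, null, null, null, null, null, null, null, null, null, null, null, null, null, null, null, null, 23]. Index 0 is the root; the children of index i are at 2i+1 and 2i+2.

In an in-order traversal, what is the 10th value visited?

In-order visits the left subtree, then the node, then the right subtree.
At 29: no left child.
Visit 29.
At 29: go right to 11.
  At 11: go left to 27.
    At 27: no left child.
    Visit 27.
    At 27: go right to 4.
      At 4: go left to 37.
        At 37: no left child.
        Visit 37.
        At 37: go right to 23.
          23 is a leaf — visit 23.
      Visit 4.
      At 4: go right to 7.
        7 is a leaf — visit 7.
  Visit 11.
  At 11: go right to 28.
    At 28: go left to 33.
      33 is a leaf — visit 33.
    Visit 28.
    At 28: go right to 8.
      At 8: go left to 24.
        24 is a leaf — visit 24.
      Visit 8.
      At 8: no right child.
Full in-order sequence: 29, 27, 37, 23, 4, 7, 11, 33, 28, 24, 8.

24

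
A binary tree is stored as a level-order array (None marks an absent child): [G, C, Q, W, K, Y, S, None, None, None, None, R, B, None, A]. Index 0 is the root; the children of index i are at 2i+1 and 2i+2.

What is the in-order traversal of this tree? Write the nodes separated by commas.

W, C, K, G, R, Y, B, Q, S, A

In-order visits the left subtree, then the node, then the right subtree.
At G: go left to C.
  At C: go left to W.
    W is a leaf — visit W.
  Visit C.
  At C: go right to K.
    K is a leaf — visit K.
Visit G.
At G: go right to Q.
  At Q: go left to Y.
    At Y: go left to R.
      R is a leaf — visit R.
    Visit Y.
    At Y: go right to B.
      B is a leaf — visit B.
  Visit Q.
  At Q: go right to S.
    At S: no left child.
    Visit S.
    At S: go right to A.
      A is a leaf — visit A.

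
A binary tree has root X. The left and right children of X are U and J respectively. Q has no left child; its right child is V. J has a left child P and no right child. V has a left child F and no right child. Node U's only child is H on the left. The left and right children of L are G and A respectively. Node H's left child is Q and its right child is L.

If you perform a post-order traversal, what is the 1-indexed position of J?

Post-order visits the left subtree, then the right subtree, then the node.
At X: go left to U.
  At U: go left to H.
    At H: go left to Q.
      At Q: no left child.
      At Q: go right to V.
        At V: go left to F.
          F is a leaf — visit F.
        At V: no right child.
        Visit V.
      Visit Q.
    At H: go right to L.
      At L: go left to G.
        G is a leaf — visit G.
      At L: go right to A.
        A is a leaf — visit A.
      Visit L.
    Visit H.
  At U: no right child.
  Visit U.
At X: go right to J.
  At J: go left to P.
    P is a leaf — visit P.
  At J: no right child.
  Visit J.
Visit X.
Full post-order sequence: F, V, Q, G, A, L, H, U, P, J, X.

10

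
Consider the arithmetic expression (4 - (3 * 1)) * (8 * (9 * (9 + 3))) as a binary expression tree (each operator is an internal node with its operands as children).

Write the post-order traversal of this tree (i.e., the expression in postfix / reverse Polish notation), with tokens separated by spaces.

4 3 1 * - 8 9 9 3 + * * *

Post-order on an expression tree gives postfix notation: for each operator, emit left operand, right operand, then the operator.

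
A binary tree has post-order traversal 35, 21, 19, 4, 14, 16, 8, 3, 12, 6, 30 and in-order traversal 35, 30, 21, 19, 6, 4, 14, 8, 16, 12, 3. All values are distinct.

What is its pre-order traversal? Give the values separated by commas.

The last element of post-order is the root; it splits in-order into left and right subtrees.
Root 30: left subtree has 1 node {35}, right has 9 {21, 19, 6, 4, 14, 8, 16, 12, 3}.
  Root 6: left subtree has 2 nodes {21, 19}, right has 6 {4, 14, 8, 16, 12, 3}.
    Root 19: left subtree has 1 node {21}, right has 0 { }.
    Root 12: left subtree has 4 nodes {4, 14, 8, 16}, right has 1 {3}.
      Root 8: left subtree has 2 nodes {4, 14}, right has 1 {16}.
        Root 14: left subtree has 1 node {4}, right has 0 { }.

30, 35, 6, 19, 21, 12, 8, 14, 4, 16, 3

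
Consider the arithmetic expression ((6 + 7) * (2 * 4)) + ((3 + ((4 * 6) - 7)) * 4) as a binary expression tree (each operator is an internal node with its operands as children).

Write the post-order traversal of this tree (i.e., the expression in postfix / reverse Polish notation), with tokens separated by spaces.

Post-order on an expression tree gives postfix notation: for each operator, emit left operand, right operand, then the operator.

6 7 + 2 4 * * 3 4 6 * 7 - + 4 * +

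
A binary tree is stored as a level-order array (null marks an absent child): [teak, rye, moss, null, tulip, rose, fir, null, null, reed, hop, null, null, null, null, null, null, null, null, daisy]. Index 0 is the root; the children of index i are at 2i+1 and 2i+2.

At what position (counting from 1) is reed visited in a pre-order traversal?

Pre-order visits the node, then its left subtree, then its right subtree.
Visit teak.
At teak: go left to rye.
  Visit rye.
  At rye: no left child.
  At rye: go right to tulip.
    Visit tulip.
    At tulip: go left to reed.
      Visit reed.
      At reed: go left to daisy.
        daisy is a leaf — visit daisy.
      At reed: no right child.
    At tulip: go right to hop.
      hop is a leaf — visit hop.
At teak: go right to moss.
  Visit moss.
  At moss: go left to rose.
    rose is a leaf — visit rose.
  At moss: go right to fir.
    fir is a leaf — visit fir.
Full pre-order sequence: teak, rye, tulip, reed, daisy, hop, moss, rose, fir.

4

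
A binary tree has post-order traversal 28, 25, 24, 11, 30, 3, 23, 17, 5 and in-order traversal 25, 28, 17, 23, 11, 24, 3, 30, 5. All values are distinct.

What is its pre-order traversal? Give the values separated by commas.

The last element of post-order is the root; it splits in-order into left and right subtrees.
Root 5: left subtree has 8 nodes {25, 28, 17, 23, 11, 24, 3, 30}, right has 0 { }.
  Root 17: left subtree has 2 nodes {25, 28}, right has 5 {23, 11, 24, 3, 30}.
    Root 25: left subtree has 0 nodes { }, right has 1 {28}.
    Root 23: left subtree has 0 nodes { }, right has 4 {11, 24, 3, 30}.
      Root 3: left subtree has 2 nodes {11, 24}, right has 1 {30}.
        Root 11: left subtree has 0 nodes { }, right has 1 {24}.

5, 17, 25, 28, 23, 3, 11, 24, 30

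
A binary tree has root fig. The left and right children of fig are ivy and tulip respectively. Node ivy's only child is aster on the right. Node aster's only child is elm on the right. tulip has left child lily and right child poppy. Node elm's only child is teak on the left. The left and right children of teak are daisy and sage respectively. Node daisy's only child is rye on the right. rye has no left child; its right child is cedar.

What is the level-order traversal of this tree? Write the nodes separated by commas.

Level-order visits nodes level by level from the root, left to right within each level.
Level 0: fig
Level 1: ivy, tulip
Level 2: aster, lily, poppy
Level 3: elm
Level 4: teak
Level 5: daisy, sage
Level 6: rye
Level 7: cedar

fig, ivy, tulip, aster, lily, poppy, elm, teak, daisy, sage, rye, cedar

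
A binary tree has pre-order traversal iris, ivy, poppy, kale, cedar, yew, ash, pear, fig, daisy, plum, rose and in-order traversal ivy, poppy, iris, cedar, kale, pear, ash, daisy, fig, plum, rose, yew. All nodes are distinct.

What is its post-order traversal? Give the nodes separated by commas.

The first element of pre-order is the root; it splits in-order into left and right subtrees.
Root iris: left subtree has 2 nodes {ivy, poppy}, right has 9 {cedar, kale, pear, ash, daisy, fig, plum, rose, yew}.
  Root ivy: left subtree has 0 nodes { }, right has 1 {poppy}.
  Root kale: left subtree has 1 node {cedar}, right has 7 {pear, ash, daisy, fig, plum, rose, yew}.
    Root yew: left subtree has 6 nodes {pear, ash, daisy, fig, plum, rose}, right has 0 { }.
      Root ash: left subtree has 1 node {pear}, right has 4 {daisy, fig, plum, rose}.
        Root fig: left subtree has 1 node {daisy}, right has 2 {plum, rose}.
          Root plum: left subtree has 0 nodes { }, right has 1 {rose}.

poppy, ivy, cedar, pear, daisy, rose, plum, fig, ash, yew, kale, iris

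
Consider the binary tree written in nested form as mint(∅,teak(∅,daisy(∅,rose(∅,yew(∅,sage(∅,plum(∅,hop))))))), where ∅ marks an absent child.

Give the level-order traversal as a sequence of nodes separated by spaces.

Level-order visits nodes level by level from the root, left to right within each level.
Level 0: mint
Level 1: teak
Level 2: daisy
Level 3: rose
Level 4: yew
Level 5: sage
Level 6: plum
Level 7: hop

mint teak daisy rose yew sage plum hop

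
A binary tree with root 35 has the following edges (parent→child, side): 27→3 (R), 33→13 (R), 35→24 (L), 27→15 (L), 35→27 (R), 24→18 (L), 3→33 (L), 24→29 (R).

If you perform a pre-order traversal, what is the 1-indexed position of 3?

Pre-order visits the node, then its left subtree, then its right subtree.
Visit 35.
At 35: go left to 24.
  Visit 24.
  At 24: go left to 18.
    18 is a leaf — visit 18.
  At 24: go right to 29.
    29 is a leaf — visit 29.
At 35: go right to 27.
  Visit 27.
  At 27: go left to 15.
    15 is a leaf — visit 15.
  At 27: go right to 3.
    Visit 3.
    At 3: go left to 33.
      Visit 33.
      At 33: no left child.
      At 33: go right to 13.
        13 is a leaf — visit 13.
    At 3: no right child.
Full pre-order sequence: 35, 24, 18, 29, 27, 15, 3, 33, 13.

7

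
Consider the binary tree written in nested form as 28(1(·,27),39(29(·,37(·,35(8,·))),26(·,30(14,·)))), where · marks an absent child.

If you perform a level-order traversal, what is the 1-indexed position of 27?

4

Level-order visits nodes level by level from the root, left to right within each level.
Level 0: 28
Level 1: 1, 39
Level 2: 27, 29, 26
Level 3: 37, 30
Level 4: 35, 14
Level 5: 8
Full level-order sequence: 28, 1, 39, 27, 29, 26, 37, 30, 35, 14, 8.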